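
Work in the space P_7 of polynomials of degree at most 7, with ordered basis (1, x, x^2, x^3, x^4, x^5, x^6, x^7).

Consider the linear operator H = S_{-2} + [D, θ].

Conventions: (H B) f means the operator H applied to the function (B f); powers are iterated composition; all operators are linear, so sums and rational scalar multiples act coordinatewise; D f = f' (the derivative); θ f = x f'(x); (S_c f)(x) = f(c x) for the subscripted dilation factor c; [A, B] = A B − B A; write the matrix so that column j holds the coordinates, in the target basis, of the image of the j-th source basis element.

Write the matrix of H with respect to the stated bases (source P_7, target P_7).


image of 1: 1
image of x: -2x + 1
image of x^2: 4x^2 + 2x
image of x^3: -8x^3 + 3x^2
image of x^4: 16x^4 + 4x^3
image of x^5: -32x^5 + 5x^4
image of x^6: 64x^6 + 6x^5
image of x^7: -128x^7 + 7x^6
each image's coordinates form column j of the matrix

the matrix is [[1, 1, 0, 0, 0, 0, 0, 0]; [0, -2, 2, 0, 0, 0, 0, 0]; [0, 0, 4, 3, 0, 0, 0, 0]; [0, 0, 0, -8, 4, 0, 0, 0]; [0, 0, 0, 0, 16, 5, 0, 0]; [0, 0, 0, 0, 0, -32, 6, 0]; [0, 0, 0, 0, 0, 0, 64, 7]; [0, 0, 0, 0, 0, 0, 0, -128]] (rows listed top to bottom)


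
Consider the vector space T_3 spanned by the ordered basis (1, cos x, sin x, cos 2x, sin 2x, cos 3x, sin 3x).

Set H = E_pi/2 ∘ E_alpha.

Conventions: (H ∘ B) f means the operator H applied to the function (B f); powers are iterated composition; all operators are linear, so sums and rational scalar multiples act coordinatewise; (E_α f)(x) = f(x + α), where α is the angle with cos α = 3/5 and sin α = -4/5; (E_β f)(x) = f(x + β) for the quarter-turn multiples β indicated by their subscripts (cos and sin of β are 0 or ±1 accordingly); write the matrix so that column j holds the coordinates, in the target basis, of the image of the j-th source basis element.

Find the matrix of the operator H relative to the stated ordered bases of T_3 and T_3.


the matrix is [[1, 0, 0, 0, 0, 0, 0]; [0, 4/5, 3/5, 0, 0, 0, 0]; [0, -3/5, 4/5, 0, 0, 0, 0]; [0, 0, 0, 7/25, 24/25, 0, 0]; [0, 0, 0, -24/25, 7/25, 0, 0]; [0, 0, 0, 0, 0, -44/125, 117/125]; [0, 0, 0, 0, 0, -117/125, -44/125]] (rows listed top to bottom)

image of 1: 1
image of cos x: (4/5)cos x - (3/5)sin x
image of sin x: (3/5)cos x + (4/5)sin x
image of cos 2x: (7/25)cos 2x - (24/25)sin 2x
image of sin 2x: (24/25)cos 2x + (7/25)sin 2x
image of cos 3x: -(44/125)cos 3x - (117/125)sin 3x
image of sin 3x: (117/125)cos 3x - (44/125)sin 3x
each image's coordinates form column j of the matrix


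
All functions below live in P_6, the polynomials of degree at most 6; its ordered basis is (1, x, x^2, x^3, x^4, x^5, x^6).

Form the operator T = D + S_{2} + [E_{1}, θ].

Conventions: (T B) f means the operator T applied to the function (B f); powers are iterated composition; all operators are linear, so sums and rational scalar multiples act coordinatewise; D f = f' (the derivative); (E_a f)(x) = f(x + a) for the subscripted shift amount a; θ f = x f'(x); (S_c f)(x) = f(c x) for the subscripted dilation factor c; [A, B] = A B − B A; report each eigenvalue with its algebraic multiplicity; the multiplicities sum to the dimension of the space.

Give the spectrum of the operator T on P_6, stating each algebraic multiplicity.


image of 1: 1
image of x: 2x + 2
image of x^2: 4x^2 + 4x + 2
image of x^3: 8x^3 + 6x^2 + 6x + 3
image of x^4: 16x^4 + 8x^3 + 12x^2 + 12x + 4
image of x^5: 32x^5 + 10x^4 + 20x^3 + 30x^2 + 20x + 5
image of x^6: 64x^6 + 12x^5 + 30x^4 + 60x^3 + 60x^2 + 30x + 6
the matrix is upper triangular; its diagonal is (1, 2, 4, 8, 16, 32, 64)
for a triangular matrix the eigenvalues are the diagonal entries, with algebraic multiplicity their repetition count

λ = 1 (multiplicity 1), λ = 2 (multiplicity 1), λ = 4 (multiplicity 1), λ = 8 (multiplicity 1), λ = 16 (multiplicity 1), λ = 32 (multiplicity 1), λ = 64 (multiplicity 1)


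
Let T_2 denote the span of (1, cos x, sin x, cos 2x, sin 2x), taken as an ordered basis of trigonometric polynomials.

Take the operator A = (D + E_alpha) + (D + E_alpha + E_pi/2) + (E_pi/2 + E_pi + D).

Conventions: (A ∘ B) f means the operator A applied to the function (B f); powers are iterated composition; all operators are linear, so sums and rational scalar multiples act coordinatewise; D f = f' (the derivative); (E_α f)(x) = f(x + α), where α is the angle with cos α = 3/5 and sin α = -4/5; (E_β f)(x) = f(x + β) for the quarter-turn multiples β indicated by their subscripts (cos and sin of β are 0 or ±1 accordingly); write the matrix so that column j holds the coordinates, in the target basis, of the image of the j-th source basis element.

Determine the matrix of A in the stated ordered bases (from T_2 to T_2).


the matrix is [[5, 0, 0, 0, 0]; [0, 1/5, 17/5, 0, 0]; [0, -17/5, 1/5, 0, 0]; [0, 0, 0, -39/25, 102/25]; [0, 0, 0, -102/25, -39/25]] (rows listed top to bottom)

image of 1: 5
image of cos x: (1/5)cos x - (17/5)sin x
image of sin x: (17/5)cos x + (1/5)sin x
image of cos 2x: -(39/25)cos 2x - (102/25)sin 2x
image of sin 2x: (102/25)cos 2x - (39/25)sin 2x
each image's coordinates form column j of the matrix


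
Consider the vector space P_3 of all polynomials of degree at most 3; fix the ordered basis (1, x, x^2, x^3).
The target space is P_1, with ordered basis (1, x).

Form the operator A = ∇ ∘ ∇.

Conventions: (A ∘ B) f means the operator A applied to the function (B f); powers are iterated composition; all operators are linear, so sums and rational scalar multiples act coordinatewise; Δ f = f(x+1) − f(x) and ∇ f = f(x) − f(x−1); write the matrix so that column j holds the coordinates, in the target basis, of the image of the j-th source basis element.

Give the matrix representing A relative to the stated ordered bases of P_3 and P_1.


image of 1: 0
image of x: 0
image of x^2: 2
image of x^3: 6x - 6
each image's coordinates form column j of the matrix

the matrix is [[0, 0, 2, -6]; [0, 0, 0, 6]] (rows listed top to bottom)


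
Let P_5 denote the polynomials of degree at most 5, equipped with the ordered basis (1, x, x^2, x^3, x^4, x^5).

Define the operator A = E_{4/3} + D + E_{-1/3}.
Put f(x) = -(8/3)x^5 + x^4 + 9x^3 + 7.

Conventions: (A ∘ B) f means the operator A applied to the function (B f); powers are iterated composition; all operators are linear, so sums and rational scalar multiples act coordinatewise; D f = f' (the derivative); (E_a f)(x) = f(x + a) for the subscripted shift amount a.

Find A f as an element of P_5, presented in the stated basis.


g(x) = -(16/3)x^5 - (74/3)x^4 - (658/27)x^3 + (28/9)x^2 + (4381/243)x + 6548/243

E_{4/3} f = -(8/3)x^5 - (151/9)x^4 - (893/27)x^3 - (1340/81)x^2 + (3728/243)x + 14767/729
D f = -(40/3)x^4 + 4x^3 + 27x^2
E_{-1/3} f = -(8/3)x^5 + (49/9)x^4 + (127/27)x^3 - (595/81)x^2 + (653/243)x + 4877/729
(E_{4/3} + D + E_{-1/3}) f = -(16/3)x^5 - (74/3)x^4 - (658/27)x^3 + (28/9)x^2 + (4381/243)x + 6548/243


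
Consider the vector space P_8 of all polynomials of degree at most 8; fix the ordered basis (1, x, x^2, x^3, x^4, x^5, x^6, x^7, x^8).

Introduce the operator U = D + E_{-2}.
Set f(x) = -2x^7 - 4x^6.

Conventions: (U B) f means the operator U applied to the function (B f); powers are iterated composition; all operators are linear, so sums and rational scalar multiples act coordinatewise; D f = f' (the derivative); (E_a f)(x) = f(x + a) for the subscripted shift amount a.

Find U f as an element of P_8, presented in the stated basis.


D f = -14x^6 - 24x^5
E_{-2} f = -2x^7 + 24x^6 - 120x^5 + 320x^4 - 480x^3 + 384x^2 - 128x
(D + E_{-2}) f = -2x^7 + 10x^6 - 144x^5 + 320x^4 - 480x^3 + 384x^2 - 128x

g(x) = -2x^7 + 10x^6 - 144x^5 + 320x^4 - 480x^3 + 384x^2 - 128x


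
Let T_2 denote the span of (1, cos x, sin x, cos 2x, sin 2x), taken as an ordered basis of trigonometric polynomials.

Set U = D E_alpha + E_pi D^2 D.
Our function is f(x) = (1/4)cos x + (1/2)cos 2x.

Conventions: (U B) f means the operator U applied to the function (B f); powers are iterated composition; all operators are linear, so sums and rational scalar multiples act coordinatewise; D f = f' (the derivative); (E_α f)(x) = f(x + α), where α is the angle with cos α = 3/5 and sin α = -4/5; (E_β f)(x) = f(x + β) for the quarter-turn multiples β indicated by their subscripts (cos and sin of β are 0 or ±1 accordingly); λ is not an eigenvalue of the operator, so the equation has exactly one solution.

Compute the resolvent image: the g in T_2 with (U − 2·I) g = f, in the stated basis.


the image equals g(x) = -(3/40)cos x + (1/10)sin x - (1/1832)cos 2x - (107/1832)sin 2x

write g with unknown coordinates in the stated basis and equate coefficients in (U − 2·I) g = f
solving from the highest basis element down gives g = -(3/40)cos x + (1/10)sin x - (1/1832)cos 2x - (107/1832)sin 2x
check: U g = (1/10)cos x + (1/5)sin x + (457/916)cos 2x - (107/916)sin 2x
so U g − 2·g = (1/4)cos x + (1/2)cos 2x = f ✓


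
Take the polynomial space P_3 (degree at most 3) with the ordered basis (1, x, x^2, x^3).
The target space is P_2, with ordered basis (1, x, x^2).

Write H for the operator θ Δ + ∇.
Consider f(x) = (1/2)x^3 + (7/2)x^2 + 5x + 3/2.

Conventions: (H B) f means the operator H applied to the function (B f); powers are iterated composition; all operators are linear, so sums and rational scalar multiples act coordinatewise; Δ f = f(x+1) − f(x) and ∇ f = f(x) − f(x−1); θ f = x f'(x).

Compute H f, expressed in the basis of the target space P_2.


Δ f = (3/2)x^2 + (17/2)x + 9
θ Δ f = 3x^2 + (17/2)x
∇ f = (3/2)x^2 + (11/2)x + 2
(θ Δ + ∇) f = (9/2)x^2 + 14x + 2

the result is g(x) = (9/2)x^2 + 14x + 2


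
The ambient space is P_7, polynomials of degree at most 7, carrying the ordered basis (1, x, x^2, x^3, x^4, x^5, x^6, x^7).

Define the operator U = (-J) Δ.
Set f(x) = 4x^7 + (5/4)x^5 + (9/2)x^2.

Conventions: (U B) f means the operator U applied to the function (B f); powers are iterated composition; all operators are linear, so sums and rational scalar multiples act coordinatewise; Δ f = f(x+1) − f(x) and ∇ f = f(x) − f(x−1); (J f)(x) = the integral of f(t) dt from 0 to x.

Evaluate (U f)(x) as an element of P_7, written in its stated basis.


Δ f = 28x^6 + 84x^5 + (585/4)x^4 + (305/2)x^3 + (193/2)x^2 + (173/4)x + 39/4
J Δ f = 4x^7 + 14x^6 + (117/4)x^5 + (305/8)x^4 + (193/6)x^3 + (173/8)x^2 + (39/4)x
(-J) Δ f = -4x^7 - 14x^6 - (117/4)x^5 - (305/8)x^4 - (193/6)x^3 - (173/8)x^2 - (39/4)x

g(x) = -4x^7 - 14x^6 - (117/4)x^5 - (305/8)x^4 - (193/6)x^3 - (173/8)x^2 - (39/4)x


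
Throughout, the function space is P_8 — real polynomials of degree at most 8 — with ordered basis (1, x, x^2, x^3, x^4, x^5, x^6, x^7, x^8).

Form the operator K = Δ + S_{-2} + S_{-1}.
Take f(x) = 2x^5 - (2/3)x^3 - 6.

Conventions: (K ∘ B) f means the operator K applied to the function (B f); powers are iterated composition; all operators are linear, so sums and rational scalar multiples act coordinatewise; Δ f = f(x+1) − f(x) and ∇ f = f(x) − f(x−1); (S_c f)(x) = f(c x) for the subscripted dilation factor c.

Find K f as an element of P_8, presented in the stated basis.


g(x) = -66x^5 + 10x^4 + 26x^3 + 18x^2 + 8x - 32/3

Δ f = 10x^4 + 20x^3 + 18x^2 + 8x + 4/3
S_{-2} f = -64x^5 + (16/3)x^3 - 6
S_{-1} f = -2x^5 + (2/3)x^3 - 6
(Δ + S_{-2} + S_{-1}) f = -66x^5 + 10x^4 + 26x^3 + 18x^2 + 8x - 32/3


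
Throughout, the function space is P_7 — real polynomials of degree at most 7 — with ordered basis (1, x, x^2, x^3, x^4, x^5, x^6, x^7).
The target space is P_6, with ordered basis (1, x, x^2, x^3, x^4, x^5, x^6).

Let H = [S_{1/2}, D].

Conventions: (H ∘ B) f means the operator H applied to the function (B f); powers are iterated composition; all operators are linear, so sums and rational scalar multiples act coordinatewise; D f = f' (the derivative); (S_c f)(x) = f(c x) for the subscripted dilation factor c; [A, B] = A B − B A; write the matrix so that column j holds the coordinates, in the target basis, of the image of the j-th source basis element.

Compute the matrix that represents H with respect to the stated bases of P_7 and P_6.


image of 1: 0
image of x: 1/2
image of x^2: (1/2)x
image of x^3: (3/8)x^2
image of x^4: (1/4)x^3
image of x^5: (5/32)x^4
image of x^6: (3/32)x^5
image of x^7: (7/128)x^6
each image's coordinates form column j of the matrix

the matrix is [[0, 1/2, 0, 0, 0, 0, 0, 0]; [0, 0, 1/2, 0, 0, 0, 0, 0]; [0, 0, 0, 3/8, 0, 0, 0, 0]; [0, 0, 0, 0, 1/4, 0, 0, 0]; [0, 0, 0, 0, 0, 5/32, 0, 0]; [0, 0, 0, 0, 0, 0, 3/32, 0]; [0, 0, 0, 0, 0, 0, 0, 7/128]] (rows listed top to bottom)


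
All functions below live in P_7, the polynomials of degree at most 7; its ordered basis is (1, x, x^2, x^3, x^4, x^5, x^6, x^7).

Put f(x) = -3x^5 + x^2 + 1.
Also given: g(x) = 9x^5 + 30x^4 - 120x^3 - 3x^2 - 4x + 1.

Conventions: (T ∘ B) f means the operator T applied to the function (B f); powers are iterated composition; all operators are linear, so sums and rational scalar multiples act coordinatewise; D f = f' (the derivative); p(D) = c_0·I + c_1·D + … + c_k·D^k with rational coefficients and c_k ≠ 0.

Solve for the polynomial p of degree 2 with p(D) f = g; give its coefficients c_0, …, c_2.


c_0 = -3, c_1 = -2, c_2 = 2

D^0 f = -3x^5 + x^2 + 1
D^1 f = -15x^4 + 2x
D^2 f = -60x^3 + 2
matching coefficients of g against c_0 f + c_1 Df + … from the top degree down determines the c_i
solution: c_0 = -3, c_1 = -2, c_2 = 2


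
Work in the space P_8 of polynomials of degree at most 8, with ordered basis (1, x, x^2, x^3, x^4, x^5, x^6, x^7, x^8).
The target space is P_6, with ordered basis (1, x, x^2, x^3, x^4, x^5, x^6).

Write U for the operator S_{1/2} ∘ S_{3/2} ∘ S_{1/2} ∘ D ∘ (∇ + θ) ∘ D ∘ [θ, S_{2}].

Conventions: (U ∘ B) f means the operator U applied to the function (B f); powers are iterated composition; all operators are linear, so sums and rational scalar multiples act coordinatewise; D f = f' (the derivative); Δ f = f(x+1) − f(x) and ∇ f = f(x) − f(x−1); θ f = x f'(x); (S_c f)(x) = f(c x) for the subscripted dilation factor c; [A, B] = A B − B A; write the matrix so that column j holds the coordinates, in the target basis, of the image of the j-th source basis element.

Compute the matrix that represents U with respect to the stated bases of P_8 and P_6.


image of 1: 0
image of x: 0
image of x^2: 0
image of x^3: 0
image of x^4: 0
image of x^5: 0
image of x^6: 0
image of x^7: 0
image of x^8: 0
each image's coordinates form column j of the matrix

the matrix is [[0, 0, 0, 0, 0, 0, 0, 0, 0]; [0, 0, 0, 0, 0, 0, 0, 0, 0]; [0, 0, 0, 0, 0, 0, 0, 0, 0]; [0, 0, 0, 0, 0, 0, 0, 0, 0]; [0, 0, 0, 0, 0, 0, 0, 0, 0]; [0, 0, 0, 0, 0, 0, 0, 0, 0]; [0, 0, 0, 0, 0, 0, 0, 0, 0]] (rows listed top to bottom)


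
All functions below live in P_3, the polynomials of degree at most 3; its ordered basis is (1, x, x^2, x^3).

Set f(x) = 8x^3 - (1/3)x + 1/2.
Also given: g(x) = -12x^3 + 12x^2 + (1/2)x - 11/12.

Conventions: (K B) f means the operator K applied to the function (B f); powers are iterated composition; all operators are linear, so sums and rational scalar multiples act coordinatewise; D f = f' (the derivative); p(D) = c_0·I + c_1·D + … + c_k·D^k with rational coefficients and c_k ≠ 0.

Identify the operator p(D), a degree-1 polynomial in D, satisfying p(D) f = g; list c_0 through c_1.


p(D) = -(3/2)·I + (1/2)·D, i.e. c_0 = -3/2, c_1 = 1/2

D^0 f = 8x^3 - (1/3)x + 1/2
D^1 f = 24x^2 - 1/3
matching coefficients of g against c_0 f + c_1 Df + … from the top degree down determines the c_i
solution: c_0 = -3/2, c_1 = 1/2


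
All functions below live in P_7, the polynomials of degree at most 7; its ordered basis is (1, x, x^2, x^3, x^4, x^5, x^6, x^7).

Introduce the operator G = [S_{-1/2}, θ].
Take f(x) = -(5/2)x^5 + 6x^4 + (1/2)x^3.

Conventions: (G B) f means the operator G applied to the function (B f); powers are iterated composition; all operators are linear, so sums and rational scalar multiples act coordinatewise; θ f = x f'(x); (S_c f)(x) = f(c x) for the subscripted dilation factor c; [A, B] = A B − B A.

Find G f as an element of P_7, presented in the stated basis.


θ f = -(25/2)x^5 + 24x^4 + (3/2)x^3
S_{-1/2} θ f = (25/64)x^5 + (3/2)x^4 - (3/16)x^3
S_{-1/2} f = (5/64)x^5 + (3/8)x^4 - (1/16)x^3
θ S_{-1/2} f = (25/64)x^5 + (3/2)x^4 - (3/16)x^3
[S_{-1/2}, θ] f = 0

the image equals g(x) = 0


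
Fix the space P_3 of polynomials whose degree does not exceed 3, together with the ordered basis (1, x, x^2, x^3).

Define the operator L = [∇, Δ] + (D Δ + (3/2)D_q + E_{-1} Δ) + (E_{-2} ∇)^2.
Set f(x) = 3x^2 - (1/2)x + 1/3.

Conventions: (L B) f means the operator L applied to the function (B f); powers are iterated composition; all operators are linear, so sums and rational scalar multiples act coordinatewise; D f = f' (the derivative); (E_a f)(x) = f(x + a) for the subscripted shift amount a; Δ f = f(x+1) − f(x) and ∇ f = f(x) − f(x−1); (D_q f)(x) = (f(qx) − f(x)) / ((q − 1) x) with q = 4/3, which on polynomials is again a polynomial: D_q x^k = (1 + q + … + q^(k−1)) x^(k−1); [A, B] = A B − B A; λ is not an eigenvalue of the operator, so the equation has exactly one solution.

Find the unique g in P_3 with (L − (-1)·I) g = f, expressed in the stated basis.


the image equals g(x) = 3x^2 - 17x + 203/6

write g with unknown coordinates in the stated basis and equate coefficients in (L − (-1)·I) g = f
solving from the highest basis element down gives g = 3x^2 - 17x + 203/6
check: L g = (33/2)x - 67/2
so L g − (-1)·g = 3x^2 - (1/2)x + 1/3 = f ✓


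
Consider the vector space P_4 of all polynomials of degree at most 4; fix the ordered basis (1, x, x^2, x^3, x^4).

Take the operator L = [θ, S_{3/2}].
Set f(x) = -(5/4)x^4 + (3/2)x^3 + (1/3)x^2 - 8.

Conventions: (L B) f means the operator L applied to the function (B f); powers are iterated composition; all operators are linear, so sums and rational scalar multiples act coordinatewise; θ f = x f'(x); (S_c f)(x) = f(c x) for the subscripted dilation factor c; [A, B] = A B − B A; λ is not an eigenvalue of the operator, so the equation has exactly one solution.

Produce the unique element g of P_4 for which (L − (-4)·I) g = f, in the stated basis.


write g with unknown coordinates in the stated basis and equate coefficients in (L − (-4)·I) g = f
solving from the highest basis element down gives g = -(5/16)x^4 + (3/8)x^3 + (1/12)x^2 - 2
check: L g = 0
so L g − (-4)·g = -(5/4)x^4 + (3/2)x^3 + (1/3)x^2 - 8 = f ✓

the image equals g(x) = -(5/16)x^4 + (3/8)x^3 + (1/12)x^2 - 2


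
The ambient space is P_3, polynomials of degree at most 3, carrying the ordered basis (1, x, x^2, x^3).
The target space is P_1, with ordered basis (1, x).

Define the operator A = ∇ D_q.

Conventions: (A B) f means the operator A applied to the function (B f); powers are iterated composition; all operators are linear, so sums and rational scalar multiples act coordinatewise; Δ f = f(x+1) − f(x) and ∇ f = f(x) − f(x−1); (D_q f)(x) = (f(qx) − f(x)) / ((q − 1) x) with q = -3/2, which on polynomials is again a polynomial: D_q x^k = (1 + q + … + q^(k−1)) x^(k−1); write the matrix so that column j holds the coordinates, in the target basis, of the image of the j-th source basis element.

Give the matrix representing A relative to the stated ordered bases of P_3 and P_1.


image of 1: 0
image of x: 0
image of x^2: -1/2
image of x^3: (7/2)x - 7/4
each image's coordinates form column j of the matrix

the matrix is [[0, 0, -1/2, -7/4]; [0, 0, 0, 7/2]] (rows listed top to bottom)


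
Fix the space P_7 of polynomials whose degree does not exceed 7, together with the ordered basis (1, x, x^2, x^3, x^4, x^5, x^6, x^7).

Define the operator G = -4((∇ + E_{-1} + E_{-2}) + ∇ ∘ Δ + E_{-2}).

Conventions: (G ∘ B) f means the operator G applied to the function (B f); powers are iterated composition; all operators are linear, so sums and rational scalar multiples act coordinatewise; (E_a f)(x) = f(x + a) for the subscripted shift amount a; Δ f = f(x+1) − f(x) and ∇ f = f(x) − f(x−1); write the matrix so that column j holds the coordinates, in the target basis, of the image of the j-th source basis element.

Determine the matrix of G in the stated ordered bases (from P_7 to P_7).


the matrix is [[-12, 16, -40, 64, -136, 256, -520, 1024]; [0, -12, 32, -120, 256, -680, 1536, -3640]; [0, 0, -12, 48, -240, 640, -2040, 5376]; [0, 0, 0, -12, 64, -400, 1280, -4760]; [0, 0, 0, 0, -12, 80, -600, 2240]; [0, 0, 0, 0, 0, -12, 96, -840]; [0, 0, 0, 0, 0, 0, -12, 112]; [0, 0, 0, 0, 0, 0, 0, -12]] (rows listed top to bottom)

image of 1: -12
image of x: -12x + 16
image of x^2: -12x^2 + 32x - 40
image of x^3: -12x^3 + 48x^2 - 120x + 64
image of x^4: -12x^4 + 64x^3 - 240x^2 + 256x - 136
image of x^5: -12x^5 + 80x^4 - 400x^3 + 640x^2 - 680x + 256
image of x^6: -12x^6 + 96x^5 - 600x^4 + 1280x^3 - 2040x^2 + 1536x - 520
image of x^7: -12x^7 + 112x^6 - 840x^5 + 2240x^4 - 4760x^3 + 5376x^2 - 3640x + 1024
each image's coordinates form column j of the matrix


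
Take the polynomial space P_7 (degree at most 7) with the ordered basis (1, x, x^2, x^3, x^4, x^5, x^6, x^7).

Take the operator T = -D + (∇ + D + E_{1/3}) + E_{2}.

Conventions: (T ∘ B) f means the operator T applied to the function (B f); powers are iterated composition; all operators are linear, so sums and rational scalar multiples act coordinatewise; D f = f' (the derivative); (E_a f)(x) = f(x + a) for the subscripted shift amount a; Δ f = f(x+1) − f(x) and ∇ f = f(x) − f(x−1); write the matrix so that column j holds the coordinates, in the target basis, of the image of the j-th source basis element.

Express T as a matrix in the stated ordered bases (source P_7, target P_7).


image of 1: 2
image of x: 2x + 10/3
image of x^2: 2x^2 + (20/3)x + 28/9
image of x^3: 2x^3 + 10x^2 + (28/3)x + 244/27
image of x^4: 2x^4 + (40/3)x^3 + (56/3)x^2 + (976/27)x + 1216/81
image of x^5: 2x^5 + (50/3)x^4 + (280/9)x^3 + (2440/27)x^2 + (6080/81)x + 8020/243
image of x^6: 2x^6 + 20x^5 + (140/3)x^4 + (4880/27)x^3 + (6080/27)x^2 + (16040/81)x + 45928/729
image of x^7: 2x^7 + (70/3)x^6 + (196/3)x^5 + (8540/27)x^4 + (42560/81)x^3 + (56140/81)x^2 + (321496/729)x + 282124/2187
each image's coordinates form column j of the matrix

the matrix is [[2, 10/3, 28/9, 244/27, 1216/81, 8020/243, 45928/729, 282124/2187]; [0, 2, 20/3, 28/3, 976/27, 6080/81, 16040/81, 321496/729]; [0, 0, 2, 10, 56/3, 2440/27, 6080/27, 56140/81]; [0, 0, 0, 2, 40/3, 280/9, 4880/27, 42560/81]; [0, 0, 0, 0, 2, 50/3, 140/3, 8540/27]; [0, 0, 0, 0, 0, 2, 20, 196/3]; [0, 0, 0, 0, 0, 0, 2, 70/3]; [0, 0, 0, 0, 0, 0, 0, 2]] (rows listed top to bottom)


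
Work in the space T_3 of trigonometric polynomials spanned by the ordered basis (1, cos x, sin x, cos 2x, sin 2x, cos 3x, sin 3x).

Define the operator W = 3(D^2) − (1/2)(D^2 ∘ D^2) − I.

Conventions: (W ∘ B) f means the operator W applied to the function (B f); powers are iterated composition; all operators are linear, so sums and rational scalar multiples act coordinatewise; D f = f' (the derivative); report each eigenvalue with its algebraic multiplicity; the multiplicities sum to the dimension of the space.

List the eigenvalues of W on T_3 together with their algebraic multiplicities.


image of 1: -1
image of cos x: -(9/2)cos x
image of sin x: -(9/2)sin x
image of cos 2x: -21cos 2x
image of sin 2x: -21sin 2x
image of cos 3x: -(137/2)cos 3x
image of sin 3x: -(137/2)sin 3x
the matrix is diagonal; its diagonal is (-1, -9/2, -9/2, -21, -21, -137/2, -137/2)
for a triangular matrix the eigenvalues are the diagonal entries, with algebraic multiplicity their repetition count

λ = -137/2 (multiplicity 2), λ = -21 (multiplicity 2), λ = -9/2 (multiplicity 2), λ = -1 (multiplicity 1)


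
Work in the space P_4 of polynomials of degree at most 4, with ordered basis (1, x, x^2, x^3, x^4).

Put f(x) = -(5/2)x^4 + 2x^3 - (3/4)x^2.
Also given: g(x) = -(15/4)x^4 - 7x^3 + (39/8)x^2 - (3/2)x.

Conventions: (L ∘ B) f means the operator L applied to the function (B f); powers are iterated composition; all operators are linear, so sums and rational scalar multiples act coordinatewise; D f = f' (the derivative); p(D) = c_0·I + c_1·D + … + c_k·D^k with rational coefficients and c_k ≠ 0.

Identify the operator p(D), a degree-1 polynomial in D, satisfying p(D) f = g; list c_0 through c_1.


D^0 f = -(5/2)x^4 + 2x^3 - (3/4)x^2
D^1 f = -10x^3 + 6x^2 - (3/2)x
matching coefficients of g against c_0 f + c_1 Df + … from the top degree down determines the c_i
solution: c_0 = 3/2, c_1 = 1

p(D) = (3/2)·I + D, i.e. c_0 = 3/2, c_1 = 1


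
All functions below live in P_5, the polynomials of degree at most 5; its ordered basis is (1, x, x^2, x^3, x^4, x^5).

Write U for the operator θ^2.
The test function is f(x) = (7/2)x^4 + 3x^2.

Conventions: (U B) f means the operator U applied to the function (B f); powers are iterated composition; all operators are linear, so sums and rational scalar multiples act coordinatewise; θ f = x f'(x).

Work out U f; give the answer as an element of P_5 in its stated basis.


the image equals g(x) = 56x^4 + 12x^2

θ f = 14x^4 + 6x^2
θ θ f = 56x^4 + 12x^2


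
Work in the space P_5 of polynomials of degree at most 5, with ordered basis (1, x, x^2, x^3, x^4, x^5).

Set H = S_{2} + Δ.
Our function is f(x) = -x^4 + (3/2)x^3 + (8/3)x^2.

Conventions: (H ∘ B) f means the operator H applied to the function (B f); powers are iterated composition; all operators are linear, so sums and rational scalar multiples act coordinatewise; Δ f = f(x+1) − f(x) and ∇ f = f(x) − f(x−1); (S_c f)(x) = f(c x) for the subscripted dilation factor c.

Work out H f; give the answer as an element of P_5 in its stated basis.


the result is g(x) = -16x^4 + 8x^3 + (55/6)x^2 + (35/6)x + 19/6

S_{2} f = -16x^4 + 12x^3 + (32/3)x^2
Δ f = -4x^3 - (3/2)x^2 + (35/6)x + 19/6
(S_{2} + Δ) f = -16x^4 + 8x^3 + (55/6)x^2 + (35/6)x + 19/6


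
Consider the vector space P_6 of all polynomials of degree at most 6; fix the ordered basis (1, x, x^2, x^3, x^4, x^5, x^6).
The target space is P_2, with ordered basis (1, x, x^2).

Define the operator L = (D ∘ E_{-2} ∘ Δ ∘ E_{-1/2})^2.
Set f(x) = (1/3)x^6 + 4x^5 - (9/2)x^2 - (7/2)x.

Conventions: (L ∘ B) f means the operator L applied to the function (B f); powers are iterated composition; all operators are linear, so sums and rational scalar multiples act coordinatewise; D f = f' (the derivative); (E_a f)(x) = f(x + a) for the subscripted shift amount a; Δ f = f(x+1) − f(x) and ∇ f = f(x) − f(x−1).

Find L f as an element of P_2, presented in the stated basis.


E_{-1/2} f = (1/3)x^6 + 3x^5 - (35/4)x^4 + (55/6)x^3 - (147/16)x^2 + (35/16)x + 97/192
Δ E_{-1/2} f = 2x^5 + 20x^4 + (5/3)x^3 + 10x^2 - (71/8)x - 13/4
E_{-2} Δ E_{-1/2} f = 2x^5 - (235/3)x^3 + 320x^2 - (4071/8)x + 1783/6
D (E_{-2} ∘ Δ ∘ E_{-1/2}) f = 10x^4 - 235x^2 + 640x - 4071/8
E_{-1/2} (D ∘ E_{-2} ∘ Δ ∘ E_{-1/2}) f = 10x^4 - 20x^3 - 220x^2 + 870x - 887
Δ E_{-1/2} (D ∘ E_{-2} ∘ Δ ∘ E_{-1/2}) f = 40x^3 - 460x + 640
E_{-2} Δ E_{-1/2} (D ∘ E_{-2} ∘ Δ ∘ E_{-1/2}) f = 40x^3 - 240x^2 + 20x + 1240
D (E_{-2} ∘ Δ ∘ E_{-1/2}) (D ∘ E_{-2} ∘ Δ ∘ E_{-1/2}) f = 120x^2 - 480x + 20

the result is g(x) = 120x^2 - 480x + 20


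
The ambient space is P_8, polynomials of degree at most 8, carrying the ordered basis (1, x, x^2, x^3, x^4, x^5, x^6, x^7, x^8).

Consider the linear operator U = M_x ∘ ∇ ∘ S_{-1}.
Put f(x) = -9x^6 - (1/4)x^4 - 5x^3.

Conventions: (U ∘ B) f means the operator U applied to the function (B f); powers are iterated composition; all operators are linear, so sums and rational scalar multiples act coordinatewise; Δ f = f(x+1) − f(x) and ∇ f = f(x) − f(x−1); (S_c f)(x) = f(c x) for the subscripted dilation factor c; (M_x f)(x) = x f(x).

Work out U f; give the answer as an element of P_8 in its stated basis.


g(x) = -54x^6 + 135x^5 - 181x^4 + (303/2)x^3 - 70x^2 + (57/4)x

S_{-1} f = -9x^6 - (1/4)x^4 + 5x^3
∇ S_{-1} f = -54x^5 + 135x^4 - 181x^3 + (303/2)x^2 - 70x + 57/4
M_x ∇ S_{-1} f = -54x^6 + 135x^5 - 181x^4 + (303/2)x^3 - 70x^2 + (57/4)x


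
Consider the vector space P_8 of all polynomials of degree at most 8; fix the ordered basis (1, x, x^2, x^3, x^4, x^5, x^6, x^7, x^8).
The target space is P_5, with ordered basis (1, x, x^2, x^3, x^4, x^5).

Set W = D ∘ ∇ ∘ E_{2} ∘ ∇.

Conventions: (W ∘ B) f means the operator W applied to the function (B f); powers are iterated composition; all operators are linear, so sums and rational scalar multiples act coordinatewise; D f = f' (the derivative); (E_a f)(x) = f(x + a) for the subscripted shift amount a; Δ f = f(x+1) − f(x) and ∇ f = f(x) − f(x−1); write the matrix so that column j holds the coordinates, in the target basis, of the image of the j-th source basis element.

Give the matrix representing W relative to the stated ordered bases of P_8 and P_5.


image of 1: 0
image of x: 0
image of x^2: 0
image of x^3: 6
image of x^4: 24x + 24
image of x^5: 60x^2 + 120x + 70
image of x^6: 120x^3 + 360x^2 + 420x + 180
image of x^7: 210x^4 + 840x^3 + 1470x^2 + 1260x + 434
image of x^8: 336x^5 + 1680x^4 + 3920x^3 + 5040x^2 + 3472x + 1008
each image's coordinates form column j of the matrix

the matrix is [[0, 0, 0, 6, 24, 70, 180, 434, 1008]; [0, 0, 0, 0, 24, 120, 420, 1260, 3472]; [0, 0, 0, 0, 0, 60, 360, 1470, 5040]; [0, 0, 0, 0, 0, 0, 120, 840, 3920]; [0, 0, 0, 0, 0, 0, 0, 210, 1680]; [0, 0, 0, 0, 0, 0, 0, 0, 336]] (rows listed top to bottom)


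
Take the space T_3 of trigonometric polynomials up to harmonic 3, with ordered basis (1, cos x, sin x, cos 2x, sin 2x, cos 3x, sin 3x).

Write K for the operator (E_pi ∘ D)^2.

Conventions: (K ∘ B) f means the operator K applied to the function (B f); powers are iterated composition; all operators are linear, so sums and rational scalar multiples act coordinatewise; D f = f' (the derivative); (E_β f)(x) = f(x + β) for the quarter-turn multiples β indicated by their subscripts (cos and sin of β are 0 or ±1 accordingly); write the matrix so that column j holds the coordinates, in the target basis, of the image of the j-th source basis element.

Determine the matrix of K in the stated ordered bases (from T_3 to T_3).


the matrix is [[0, 0, 0, 0, 0, 0, 0]; [0, -1, 0, 0, 0, 0, 0]; [0, 0, -1, 0, 0, 0, 0]; [0, 0, 0, -4, 0, 0, 0]; [0, 0, 0, 0, -4, 0, 0]; [0, 0, 0, 0, 0, -9, 0]; [0, 0, 0, 0, 0, 0, -9]] (rows listed top to bottom)

image of 1: 0
image of cos x: -cos x
image of sin x: -sin x
image of cos 2x: -4cos 2x
image of sin 2x: -4sin 2x
image of cos 3x: -9cos 3x
image of sin 3x: -9sin 3x
each image's coordinates form column j of the matrix


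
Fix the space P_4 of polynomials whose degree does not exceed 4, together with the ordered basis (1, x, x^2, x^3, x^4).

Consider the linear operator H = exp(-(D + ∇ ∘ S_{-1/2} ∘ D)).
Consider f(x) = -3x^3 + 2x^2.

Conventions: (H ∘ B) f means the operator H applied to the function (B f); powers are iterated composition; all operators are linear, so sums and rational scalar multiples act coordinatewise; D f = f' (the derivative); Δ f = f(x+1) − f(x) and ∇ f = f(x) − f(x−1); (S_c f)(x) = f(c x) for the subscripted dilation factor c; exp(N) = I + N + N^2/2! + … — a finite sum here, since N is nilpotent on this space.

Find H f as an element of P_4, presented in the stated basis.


order-1 term: 9x^2 + (1/2)x - 1/4
order-2 term: -9x + 17/4
order-3 term: 3
the series for exp(-(D + ∇ ∘ S_{-1/2} ∘ D)) f terminates at order 3
exp(-(D + ∇ ∘ S_{-1/2} ∘ D)) f = -3x^3 + 11x^2 - (17/2)x + 7

g(x) = -3x^3 + 11x^2 - (17/2)x + 7


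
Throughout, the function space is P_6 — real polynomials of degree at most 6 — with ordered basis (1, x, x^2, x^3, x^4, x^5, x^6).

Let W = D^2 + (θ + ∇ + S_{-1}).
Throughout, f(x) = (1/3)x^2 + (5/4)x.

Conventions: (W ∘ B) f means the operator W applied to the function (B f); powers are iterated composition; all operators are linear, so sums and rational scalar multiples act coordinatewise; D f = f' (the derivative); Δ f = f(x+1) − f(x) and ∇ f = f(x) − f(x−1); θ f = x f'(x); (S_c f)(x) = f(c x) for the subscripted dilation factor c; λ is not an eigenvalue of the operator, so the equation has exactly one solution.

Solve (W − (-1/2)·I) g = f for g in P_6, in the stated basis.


write g with unknown coordinates in the stated basis and equate coefficients in (W − (-1/2)·I) g = f
solving from the highest basis element down gives g = (2/21)x^2 + (89/42)x - 31/21
check: W g = (2/7)x^2 + (4/21)x + 31/42
so W g − (-1/2)·g = (1/3)x^2 + (5/4)x = f ✓

g(x) = (2/21)x^2 + (89/42)x - 31/21


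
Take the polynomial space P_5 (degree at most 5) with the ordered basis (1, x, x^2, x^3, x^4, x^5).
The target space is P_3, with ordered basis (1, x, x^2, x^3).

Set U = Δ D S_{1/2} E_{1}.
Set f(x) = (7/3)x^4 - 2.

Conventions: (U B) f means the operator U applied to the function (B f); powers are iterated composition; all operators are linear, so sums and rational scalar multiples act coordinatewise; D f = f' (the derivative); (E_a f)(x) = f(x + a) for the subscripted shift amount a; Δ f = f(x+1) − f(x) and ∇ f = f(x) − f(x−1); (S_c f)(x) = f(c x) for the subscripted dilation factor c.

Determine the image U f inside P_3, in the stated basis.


E_{1} f = (7/3)x^4 + (28/3)x^3 + 14x^2 + (28/3)x + 1/3
S_{1/2} E_{1} f = (7/48)x^4 + (7/6)x^3 + (7/2)x^2 + (14/3)x + 1/3
D S_{1/2} E_{1} f = (7/12)x^3 + (7/2)x^2 + 7x + 14/3
Δ (D S_{1/2} E_{1}) f = (7/4)x^2 + (35/4)x + 133/12

the result is g(x) = (7/4)x^2 + (35/4)x + 133/12


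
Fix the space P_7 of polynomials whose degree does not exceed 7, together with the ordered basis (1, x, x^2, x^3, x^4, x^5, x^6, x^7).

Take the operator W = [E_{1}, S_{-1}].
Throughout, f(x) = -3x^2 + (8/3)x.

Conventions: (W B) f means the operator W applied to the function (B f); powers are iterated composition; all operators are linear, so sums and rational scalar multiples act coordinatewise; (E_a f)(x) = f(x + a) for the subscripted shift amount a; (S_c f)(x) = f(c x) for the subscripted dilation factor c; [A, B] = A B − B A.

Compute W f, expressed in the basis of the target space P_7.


S_{-1} f = -3x^2 - (8/3)x
E_{1} S_{-1} f = -3x^2 - (26/3)x - 17/3
E_{1} f = -3x^2 - (10/3)x - 1/3
S_{-1} E_{1} f = -3x^2 + (10/3)x - 1/3
[E_{1}, S_{-1}] f = -12x - 16/3

g(x) = -12x - 16/3


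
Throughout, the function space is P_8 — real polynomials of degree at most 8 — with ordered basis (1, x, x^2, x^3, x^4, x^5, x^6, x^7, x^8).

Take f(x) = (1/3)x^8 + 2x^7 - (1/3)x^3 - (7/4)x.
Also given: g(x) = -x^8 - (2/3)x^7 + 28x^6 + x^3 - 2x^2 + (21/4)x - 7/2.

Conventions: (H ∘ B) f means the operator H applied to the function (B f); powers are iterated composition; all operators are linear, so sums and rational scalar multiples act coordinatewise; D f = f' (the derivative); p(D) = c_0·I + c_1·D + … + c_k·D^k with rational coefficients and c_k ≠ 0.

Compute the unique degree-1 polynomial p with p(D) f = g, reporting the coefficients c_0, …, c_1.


p(D) = -3·I + 2·D, i.e. c_0 = -3, c_1 = 2

D^0 f = (1/3)x^8 + 2x^7 - (1/3)x^3 - (7/4)x
D^1 f = (8/3)x^7 + 14x^6 - x^2 - 7/4
matching coefficients of g against c_0 f + c_1 Df + … from the top degree down determines the c_i
solution: c_0 = -3, c_1 = 2


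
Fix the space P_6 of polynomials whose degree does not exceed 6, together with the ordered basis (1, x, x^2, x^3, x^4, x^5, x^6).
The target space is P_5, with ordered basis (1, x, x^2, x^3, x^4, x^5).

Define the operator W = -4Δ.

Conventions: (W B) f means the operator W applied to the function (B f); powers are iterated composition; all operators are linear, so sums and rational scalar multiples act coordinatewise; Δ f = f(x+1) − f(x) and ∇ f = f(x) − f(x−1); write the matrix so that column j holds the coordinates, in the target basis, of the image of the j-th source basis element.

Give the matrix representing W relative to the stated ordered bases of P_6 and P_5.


the matrix is [[0, -4, -4, -4, -4, -4, -4]; [0, 0, -8, -12, -16, -20, -24]; [0, 0, 0, -12, -24, -40, -60]; [0, 0, 0, 0, -16, -40, -80]; [0, 0, 0, 0, 0, -20, -60]; [0, 0, 0, 0, 0, 0, -24]] (rows listed top to bottom)

image of 1: 0
image of x: -4
image of x^2: -8x - 4
image of x^3: -12x^2 - 12x - 4
image of x^4: -16x^3 - 24x^2 - 16x - 4
image of x^5: -20x^4 - 40x^3 - 40x^2 - 20x - 4
image of x^6: -24x^5 - 60x^4 - 80x^3 - 60x^2 - 24x - 4
each image's coordinates form column j of the matrix


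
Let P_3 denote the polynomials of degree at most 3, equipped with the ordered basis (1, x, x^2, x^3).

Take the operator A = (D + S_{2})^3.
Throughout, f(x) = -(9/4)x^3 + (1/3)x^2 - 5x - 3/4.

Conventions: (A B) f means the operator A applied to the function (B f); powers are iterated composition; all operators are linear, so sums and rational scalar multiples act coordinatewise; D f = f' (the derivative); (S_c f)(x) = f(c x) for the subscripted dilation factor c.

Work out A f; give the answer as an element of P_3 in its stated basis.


the image equals g(x) = -1152x^3 - (2204/3)x^2 - (631/3)x - 535/12

D f = -(27/4)x^2 + (2/3)x - 5
S_{2} f = -18x^3 + (4/3)x^2 - 10x - 3/4
(D + S_{2}) f = -18x^3 - (65/12)x^2 - (28/3)x - 23/4
D (D + S_{2}) f = -54x^2 - (65/6)x - 28/3
S_{2} (D + S_{2}) f = -144x^3 - (65/3)x^2 - (56/3)x - 23/4
(D + S_{2}) (D + S_{2}) f = -144x^3 - (227/3)x^2 - (59/2)x - 181/12
D (D + S_{2}) (D + S_{2}) f = -432x^2 - (454/3)x - 59/2
S_{2} (D + S_{2}) (D + S_{2}) f = -1152x^3 - (908/3)x^2 - 59x - 181/12
(D + S_{2}) (D + S_{2}) (D + S_{2}) f = -1152x^3 - (2204/3)x^2 - (631/3)x - 535/12


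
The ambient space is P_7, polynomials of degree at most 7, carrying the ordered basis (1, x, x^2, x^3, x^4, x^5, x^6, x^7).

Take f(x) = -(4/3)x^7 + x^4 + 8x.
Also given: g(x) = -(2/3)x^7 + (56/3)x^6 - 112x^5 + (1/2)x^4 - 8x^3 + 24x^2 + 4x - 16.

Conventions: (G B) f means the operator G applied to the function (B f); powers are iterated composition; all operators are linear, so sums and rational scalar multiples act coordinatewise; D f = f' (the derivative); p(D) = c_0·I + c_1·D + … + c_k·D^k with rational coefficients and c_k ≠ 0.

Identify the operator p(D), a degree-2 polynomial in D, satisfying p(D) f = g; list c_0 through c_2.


c_0 = 1/2, c_1 = -2, c_2 = 2

D^0 f = -(4/3)x^7 + x^4 + 8x
D^1 f = -(28/3)x^6 + 4x^3 + 8
D^2 f = -56x^5 + 12x^2
matching coefficients of g against c_0 f + c_1 Df + … from the top degree down determines the c_i
solution: c_0 = 1/2, c_1 = -2, c_2 = 2


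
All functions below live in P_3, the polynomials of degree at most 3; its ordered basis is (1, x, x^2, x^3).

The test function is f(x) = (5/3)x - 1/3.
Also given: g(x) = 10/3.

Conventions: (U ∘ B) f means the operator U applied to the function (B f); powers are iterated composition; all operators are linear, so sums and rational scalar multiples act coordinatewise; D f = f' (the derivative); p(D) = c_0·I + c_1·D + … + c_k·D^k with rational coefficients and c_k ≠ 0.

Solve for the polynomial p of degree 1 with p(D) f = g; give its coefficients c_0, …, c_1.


D^0 f = (5/3)x - 1/3
D^1 f = 5/3
matching coefficients of g against c_0 f + c_1 Df + … from the top degree down determines the c_i
solution: c_0 = 0, c_1 = 2

p(D) = 2·D, i.e. c_0 = 0, c_1 = 2


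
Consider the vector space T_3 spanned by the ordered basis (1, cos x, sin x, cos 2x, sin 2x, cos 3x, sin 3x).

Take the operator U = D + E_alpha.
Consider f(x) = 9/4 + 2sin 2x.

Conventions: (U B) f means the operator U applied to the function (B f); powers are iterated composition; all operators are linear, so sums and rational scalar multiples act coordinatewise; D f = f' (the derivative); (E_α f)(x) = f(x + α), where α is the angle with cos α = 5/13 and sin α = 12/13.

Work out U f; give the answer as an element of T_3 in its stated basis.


the image equals g(x) = 9/4 + (916/169)cos 2x - (238/169)sin 2x

D f = 4cos 2x
E_alpha f = 9/4 + (240/169)cos 2x - (238/169)sin 2x
(D + E_alpha) f = 9/4 + (916/169)cos 2x - (238/169)sin 2x


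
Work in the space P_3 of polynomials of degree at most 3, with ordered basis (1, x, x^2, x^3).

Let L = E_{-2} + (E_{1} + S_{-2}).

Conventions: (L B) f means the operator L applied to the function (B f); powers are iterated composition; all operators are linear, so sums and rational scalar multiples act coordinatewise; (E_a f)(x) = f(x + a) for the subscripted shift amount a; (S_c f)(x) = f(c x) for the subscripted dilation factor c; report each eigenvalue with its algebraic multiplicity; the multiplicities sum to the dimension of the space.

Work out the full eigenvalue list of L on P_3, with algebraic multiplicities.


image of 1: 3
image of x: -1
image of x^2: 6x^2 - 2x + 5
image of x^3: -6x^3 - 3x^2 + 15x - 7
the matrix is upper triangular; its diagonal is (3, 0, 6, -6)
for a triangular matrix the eigenvalues are the diagonal entries, with algebraic multiplicity their repetition count

λ = -6 (multiplicity 1), λ = 0 (multiplicity 1), λ = 3 (multiplicity 1), λ = 6 (multiplicity 1)
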